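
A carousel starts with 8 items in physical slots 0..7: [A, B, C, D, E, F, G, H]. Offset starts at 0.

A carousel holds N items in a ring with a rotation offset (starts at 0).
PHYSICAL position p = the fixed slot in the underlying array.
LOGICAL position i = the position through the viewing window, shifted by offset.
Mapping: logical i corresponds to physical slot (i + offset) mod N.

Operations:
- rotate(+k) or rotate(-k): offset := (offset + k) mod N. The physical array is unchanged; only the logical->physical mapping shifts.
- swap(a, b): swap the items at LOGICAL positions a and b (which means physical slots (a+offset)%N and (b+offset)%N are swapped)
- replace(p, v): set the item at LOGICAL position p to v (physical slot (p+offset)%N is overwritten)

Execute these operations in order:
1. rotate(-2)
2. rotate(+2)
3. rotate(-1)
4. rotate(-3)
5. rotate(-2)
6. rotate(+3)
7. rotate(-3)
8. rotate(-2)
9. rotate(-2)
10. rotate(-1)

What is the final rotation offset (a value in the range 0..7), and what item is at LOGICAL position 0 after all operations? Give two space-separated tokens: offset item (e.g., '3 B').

Answer: 5 F

Derivation:
After op 1 (rotate(-2)): offset=6, physical=[A,B,C,D,E,F,G,H], logical=[G,H,A,B,C,D,E,F]
After op 2 (rotate(+2)): offset=0, physical=[A,B,C,D,E,F,G,H], logical=[A,B,C,D,E,F,G,H]
After op 3 (rotate(-1)): offset=7, physical=[A,B,C,D,E,F,G,H], logical=[H,A,B,C,D,E,F,G]
After op 4 (rotate(-3)): offset=4, physical=[A,B,C,D,E,F,G,H], logical=[E,F,G,H,A,B,C,D]
After op 5 (rotate(-2)): offset=2, physical=[A,B,C,D,E,F,G,H], logical=[C,D,E,F,G,H,A,B]
After op 6 (rotate(+3)): offset=5, physical=[A,B,C,D,E,F,G,H], logical=[F,G,H,A,B,C,D,E]
After op 7 (rotate(-3)): offset=2, physical=[A,B,C,D,E,F,G,H], logical=[C,D,E,F,G,H,A,B]
After op 8 (rotate(-2)): offset=0, physical=[A,B,C,D,E,F,G,H], logical=[A,B,C,D,E,F,G,H]
After op 9 (rotate(-2)): offset=6, physical=[A,B,C,D,E,F,G,H], logical=[G,H,A,B,C,D,E,F]
After op 10 (rotate(-1)): offset=5, physical=[A,B,C,D,E,F,G,H], logical=[F,G,H,A,B,C,D,E]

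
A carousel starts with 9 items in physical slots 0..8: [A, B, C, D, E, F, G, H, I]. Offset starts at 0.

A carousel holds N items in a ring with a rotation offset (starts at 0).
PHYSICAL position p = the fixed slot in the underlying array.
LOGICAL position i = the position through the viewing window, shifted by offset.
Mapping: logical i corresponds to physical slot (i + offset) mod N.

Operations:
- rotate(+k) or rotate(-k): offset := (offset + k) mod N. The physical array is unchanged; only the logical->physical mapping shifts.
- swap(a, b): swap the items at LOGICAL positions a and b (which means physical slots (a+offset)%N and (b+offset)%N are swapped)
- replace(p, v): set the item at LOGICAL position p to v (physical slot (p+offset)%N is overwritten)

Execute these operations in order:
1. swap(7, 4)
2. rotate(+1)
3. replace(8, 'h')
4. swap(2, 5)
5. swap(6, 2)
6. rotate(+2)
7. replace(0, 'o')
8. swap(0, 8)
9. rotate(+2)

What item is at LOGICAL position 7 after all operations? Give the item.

Answer: C

Derivation:
After op 1 (swap(7, 4)): offset=0, physical=[A,B,C,D,H,F,G,E,I], logical=[A,B,C,D,H,F,G,E,I]
After op 2 (rotate(+1)): offset=1, physical=[A,B,C,D,H,F,G,E,I], logical=[B,C,D,H,F,G,E,I,A]
After op 3 (replace(8, 'h')): offset=1, physical=[h,B,C,D,H,F,G,E,I], logical=[B,C,D,H,F,G,E,I,h]
After op 4 (swap(2, 5)): offset=1, physical=[h,B,C,G,H,F,D,E,I], logical=[B,C,G,H,F,D,E,I,h]
After op 5 (swap(6, 2)): offset=1, physical=[h,B,C,E,H,F,D,G,I], logical=[B,C,E,H,F,D,G,I,h]
After op 6 (rotate(+2)): offset=3, physical=[h,B,C,E,H,F,D,G,I], logical=[E,H,F,D,G,I,h,B,C]
After op 7 (replace(0, 'o')): offset=3, physical=[h,B,C,o,H,F,D,G,I], logical=[o,H,F,D,G,I,h,B,C]
After op 8 (swap(0, 8)): offset=3, physical=[h,B,o,C,H,F,D,G,I], logical=[C,H,F,D,G,I,h,B,o]
After op 9 (rotate(+2)): offset=5, physical=[h,B,o,C,H,F,D,G,I], logical=[F,D,G,I,h,B,o,C,H]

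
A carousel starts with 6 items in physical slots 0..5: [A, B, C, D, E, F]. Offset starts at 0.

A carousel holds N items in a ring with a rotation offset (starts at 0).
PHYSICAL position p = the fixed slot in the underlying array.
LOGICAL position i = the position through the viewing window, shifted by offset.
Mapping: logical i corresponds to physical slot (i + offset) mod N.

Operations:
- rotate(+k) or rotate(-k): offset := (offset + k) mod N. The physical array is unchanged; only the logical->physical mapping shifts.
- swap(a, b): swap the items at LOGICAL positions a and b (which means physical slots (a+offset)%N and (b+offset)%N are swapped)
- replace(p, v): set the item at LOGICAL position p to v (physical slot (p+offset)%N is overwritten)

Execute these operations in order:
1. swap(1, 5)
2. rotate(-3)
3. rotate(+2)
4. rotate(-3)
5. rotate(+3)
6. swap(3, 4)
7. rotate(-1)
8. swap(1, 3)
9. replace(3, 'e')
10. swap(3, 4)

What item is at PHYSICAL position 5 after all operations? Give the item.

After op 1 (swap(1, 5)): offset=0, physical=[A,F,C,D,E,B], logical=[A,F,C,D,E,B]
After op 2 (rotate(-3)): offset=3, physical=[A,F,C,D,E,B], logical=[D,E,B,A,F,C]
After op 3 (rotate(+2)): offset=5, physical=[A,F,C,D,E,B], logical=[B,A,F,C,D,E]
After op 4 (rotate(-3)): offset=2, physical=[A,F,C,D,E,B], logical=[C,D,E,B,A,F]
After op 5 (rotate(+3)): offset=5, physical=[A,F,C,D,E,B], logical=[B,A,F,C,D,E]
After op 6 (swap(3, 4)): offset=5, physical=[A,F,D,C,E,B], logical=[B,A,F,D,C,E]
After op 7 (rotate(-1)): offset=4, physical=[A,F,D,C,E,B], logical=[E,B,A,F,D,C]
After op 8 (swap(1, 3)): offset=4, physical=[A,B,D,C,E,F], logical=[E,F,A,B,D,C]
After op 9 (replace(3, 'e')): offset=4, physical=[A,e,D,C,E,F], logical=[E,F,A,e,D,C]
After op 10 (swap(3, 4)): offset=4, physical=[A,D,e,C,E,F], logical=[E,F,A,D,e,C]

Answer: F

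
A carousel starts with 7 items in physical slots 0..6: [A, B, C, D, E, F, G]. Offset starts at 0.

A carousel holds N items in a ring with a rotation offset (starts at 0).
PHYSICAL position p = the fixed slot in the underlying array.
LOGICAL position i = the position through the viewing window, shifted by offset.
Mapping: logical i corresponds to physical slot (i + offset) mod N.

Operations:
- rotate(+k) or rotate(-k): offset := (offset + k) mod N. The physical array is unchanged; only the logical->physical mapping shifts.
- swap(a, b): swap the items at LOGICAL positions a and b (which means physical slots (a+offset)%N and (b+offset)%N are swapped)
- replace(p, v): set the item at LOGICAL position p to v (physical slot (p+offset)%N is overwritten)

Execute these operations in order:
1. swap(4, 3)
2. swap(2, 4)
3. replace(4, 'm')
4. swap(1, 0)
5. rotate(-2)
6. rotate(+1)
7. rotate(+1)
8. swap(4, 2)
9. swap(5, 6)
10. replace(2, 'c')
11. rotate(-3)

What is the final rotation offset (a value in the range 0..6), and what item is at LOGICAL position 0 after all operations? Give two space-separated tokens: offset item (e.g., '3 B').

Answer: 4 D

Derivation:
After op 1 (swap(4, 3)): offset=0, physical=[A,B,C,E,D,F,G], logical=[A,B,C,E,D,F,G]
After op 2 (swap(2, 4)): offset=0, physical=[A,B,D,E,C,F,G], logical=[A,B,D,E,C,F,G]
After op 3 (replace(4, 'm')): offset=0, physical=[A,B,D,E,m,F,G], logical=[A,B,D,E,m,F,G]
After op 4 (swap(1, 0)): offset=0, physical=[B,A,D,E,m,F,G], logical=[B,A,D,E,m,F,G]
After op 5 (rotate(-2)): offset=5, physical=[B,A,D,E,m,F,G], logical=[F,G,B,A,D,E,m]
After op 6 (rotate(+1)): offset=6, physical=[B,A,D,E,m,F,G], logical=[G,B,A,D,E,m,F]
After op 7 (rotate(+1)): offset=0, physical=[B,A,D,E,m,F,G], logical=[B,A,D,E,m,F,G]
After op 8 (swap(4, 2)): offset=0, physical=[B,A,m,E,D,F,G], logical=[B,A,m,E,D,F,G]
After op 9 (swap(5, 6)): offset=0, physical=[B,A,m,E,D,G,F], logical=[B,A,m,E,D,G,F]
After op 10 (replace(2, 'c')): offset=0, physical=[B,A,c,E,D,G,F], logical=[B,A,c,E,D,G,F]
After op 11 (rotate(-3)): offset=4, physical=[B,A,c,E,D,G,F], logical=[D,G,F,B,A,c,E]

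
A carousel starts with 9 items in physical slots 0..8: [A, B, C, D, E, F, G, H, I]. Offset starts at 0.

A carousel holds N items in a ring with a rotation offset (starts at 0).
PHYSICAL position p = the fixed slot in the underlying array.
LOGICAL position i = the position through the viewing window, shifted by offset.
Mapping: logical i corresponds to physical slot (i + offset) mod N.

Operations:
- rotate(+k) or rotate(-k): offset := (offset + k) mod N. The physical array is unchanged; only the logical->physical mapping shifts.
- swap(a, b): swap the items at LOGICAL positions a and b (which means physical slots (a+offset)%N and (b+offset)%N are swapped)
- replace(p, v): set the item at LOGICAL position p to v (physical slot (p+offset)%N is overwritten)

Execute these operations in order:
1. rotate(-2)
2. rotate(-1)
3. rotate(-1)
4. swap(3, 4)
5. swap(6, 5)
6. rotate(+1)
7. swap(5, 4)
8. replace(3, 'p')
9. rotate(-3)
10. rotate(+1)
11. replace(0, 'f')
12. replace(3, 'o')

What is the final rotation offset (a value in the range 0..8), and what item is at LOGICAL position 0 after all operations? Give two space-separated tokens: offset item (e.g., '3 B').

Answer: 4 f

Derivation:
After op 1 (rotate(-2)): offset=7, physical=[A,B,C,D,E,F,G,H,I], logical=[H,I,A,B,C,D,E,F,G]
After op 2 (rotate(-1)): offset=6, physical=[A,B,C,D,E,F,G,H,I], logical=[G,H,I,A,B,C,D,E,F]
After op 3 (rotate(-1)): offset=5, physical=[A,B,C,D,E,F,G,H,I], logical=[F,G,H,I,A,B,C,D,E]
After op 4 (swap(3, 4)): offset=5, physical=[I,B,C,D,E,F,G,H,A], logical=[F,G,H,A,I,B,C,D,E]
After op 5 (swap(6, 5)): offset=5, physical=[I,C,B,D,E,F,G,H,A], logical=[F,G,H,A,I,C,B,D,E]
After op 6 (rotate(+1)): offset=6, physical=[I,C,B,D,E,F,G,H,A], logical=[G,H,A,I,C,B,D,E,F]
After op 7 (swap(5, 4)): offset=6, physical=[I,B,C,D,E,F,G,H,A], logical=[G,H,A,I,B,C,D,E,F]
After op 8 (replace(3, 'p')): offset=6, physical=[p,B,C,D,E,F,G,H,A], logical=[G,H,A,p,B,C,D,E,F]
After op 9 (rotate(-3)): offset=3, physical=[p,B,C,D,E,F,G,H,A], logical=[D,E,F,G,H,A,p,B,C]
After op 10 (rotate(+1)): offset=4, physical=[p,B,C,D,E,F,G,H,A], logical=[E,F,G,H,A,p,B,C,D]
After op 11 (replace(0, 'f')): offset=4, physical=[p,B,C,D,f,F,G,H,A], logical=[f,F,G,H,A,p,B,C,D]
After op 12 (replace(3, 'o')): offset=4, physical=[p,B,C,D,f,F,G,o,A], logical=[f,F,G,o,A,p,B,C,D]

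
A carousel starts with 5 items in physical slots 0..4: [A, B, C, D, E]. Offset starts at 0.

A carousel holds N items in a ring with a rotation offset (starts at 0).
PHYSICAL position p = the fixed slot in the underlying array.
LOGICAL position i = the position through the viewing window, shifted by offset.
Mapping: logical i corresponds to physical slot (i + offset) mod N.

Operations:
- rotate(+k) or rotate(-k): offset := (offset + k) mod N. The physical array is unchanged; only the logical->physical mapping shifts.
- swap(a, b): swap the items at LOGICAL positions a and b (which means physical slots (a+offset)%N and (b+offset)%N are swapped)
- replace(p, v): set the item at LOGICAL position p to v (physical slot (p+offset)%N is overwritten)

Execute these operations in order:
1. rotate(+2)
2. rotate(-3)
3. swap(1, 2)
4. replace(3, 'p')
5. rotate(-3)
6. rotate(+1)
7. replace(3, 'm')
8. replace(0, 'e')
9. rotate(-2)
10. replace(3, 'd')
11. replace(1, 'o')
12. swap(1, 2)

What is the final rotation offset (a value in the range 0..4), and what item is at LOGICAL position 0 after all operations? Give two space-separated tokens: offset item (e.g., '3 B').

After op 1 (rotate(+2)): offset=2, physical=[A,B,C,D,E], logical=[C,D,E,A,B]
After op 2 (rotate(-3)): offset=4, physical=[A,B,C,D,E], logical=[E,A,B,C,D]
After op 3 (swap(1, 2)): offset=4, physical=[B,A,C,D,E], logical=[E,B,A,C,D]
After op 4 (replace(3, 'p')): offset=4, physical=[B,A,p,D,E], logical=[E,B,A,p,D]
After op 5 (rotate(-3)): offset=1, physical=[B,A,p,D,E], logical=[A,p,D,E,B]
After op 6 (rotate(+1)): offset=2, physical=[B,A,p,D,E], logical=[p,D,E,B,A]
After op 7 (replace(3, 'm')): offset=2, physical=[m,A,p,D,E], logical=[p,D,E,m,A]
After op 8 (replace(0, 'e')): offset=2, physical=[m,A,e,D,E], logical=[e,D,E,m,A]
After op 9 (rotate(-2)): offset=0, physical=[m,A,e,D,E], logical=[m,A,e,D,E]
After op 10 (replace(3, 'd')): offset=0, physical=[m,A,e,d,E], logical=[m,A,e,d,E]
After op 11 (replace(1, 'o')): offset=0, physical=[m,o,e,d,E], logical=[m,o,e,d,E]
After op 12 (swap(1, 2)): offset=0, physical=[m,e,o,d,E], logical=[m,e,o,d,E]

Answer: 0 m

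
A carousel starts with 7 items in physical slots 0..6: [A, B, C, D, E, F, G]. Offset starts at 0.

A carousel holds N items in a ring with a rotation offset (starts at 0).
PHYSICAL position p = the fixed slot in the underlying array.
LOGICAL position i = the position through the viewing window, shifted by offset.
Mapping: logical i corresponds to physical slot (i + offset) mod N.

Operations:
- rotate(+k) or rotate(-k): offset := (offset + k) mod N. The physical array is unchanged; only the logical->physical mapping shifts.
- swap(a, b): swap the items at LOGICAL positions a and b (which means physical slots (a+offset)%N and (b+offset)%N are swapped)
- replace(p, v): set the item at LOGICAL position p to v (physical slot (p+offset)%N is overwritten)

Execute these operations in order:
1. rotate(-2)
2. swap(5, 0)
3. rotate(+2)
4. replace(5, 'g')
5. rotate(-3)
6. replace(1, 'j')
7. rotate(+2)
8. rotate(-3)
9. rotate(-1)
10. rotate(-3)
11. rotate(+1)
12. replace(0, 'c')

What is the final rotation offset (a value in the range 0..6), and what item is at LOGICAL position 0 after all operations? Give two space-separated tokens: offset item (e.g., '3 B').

After op 1 (rotate(-2)): offset=5, physical=[A,B,C,D,E,F,G], logical=[F,G,A,B,C,D,E]
After op 2 (swap(5, 0)): offset=5, physical=[A,B,C,F,E,D,G], logical=[D,G,A,B,C,F,E]
After op 3 (rotate(+2)): offset=0, physical=[A,B,C,F,E,D,G], logical=[A,B,C,F,E,D,G]
After op 4 (replace(5, 'g')): offset=0, physical=[A,B,C,F,E,g,G], logical=[A,B,C,F,E,g,G]
After op 5 (rotate(-3)): offset=4, physical=[A,B,C,F,E,g,G], logical=[E,g,G,A,B,C,F]
After op 6 (replace(1, 'j')): offset=4, physical=[A,B,C,F,E,j,G], logical=[E,j,G,A,B,C,F]
After op 7 (rotate(+2)): offset=6, physical=[A,B,C,F,E,j,G], logical=[G,A,B,C,F,E,j]
After op 8 (rotate(-3)): offset=3, physical=[A,B,C,F,E,j,G], logical=[F,E,j,G,A,B,C]
After op 9 (rotate(-1)): offset=2, physical=[A,B,C,F,E,j,G], logical=[C,F,E,j,G,A,B]
After op 10 (rotate(-3)): offset=6, physical=[A,B,C,F,E,j,G], logical=[G,A,B,C,F,E,j]
After op 11 (rotate(+1)): offset=0, physical=[A,B,C,F,E,j,G], logical=[A,B,C,F,E,j,G]
After op 12 (replace(0, 'c')): offset=0, physical=[c,B,C,F,E,j,G], logical=[c,B,C,F,E,j,G]

Answer: 0 c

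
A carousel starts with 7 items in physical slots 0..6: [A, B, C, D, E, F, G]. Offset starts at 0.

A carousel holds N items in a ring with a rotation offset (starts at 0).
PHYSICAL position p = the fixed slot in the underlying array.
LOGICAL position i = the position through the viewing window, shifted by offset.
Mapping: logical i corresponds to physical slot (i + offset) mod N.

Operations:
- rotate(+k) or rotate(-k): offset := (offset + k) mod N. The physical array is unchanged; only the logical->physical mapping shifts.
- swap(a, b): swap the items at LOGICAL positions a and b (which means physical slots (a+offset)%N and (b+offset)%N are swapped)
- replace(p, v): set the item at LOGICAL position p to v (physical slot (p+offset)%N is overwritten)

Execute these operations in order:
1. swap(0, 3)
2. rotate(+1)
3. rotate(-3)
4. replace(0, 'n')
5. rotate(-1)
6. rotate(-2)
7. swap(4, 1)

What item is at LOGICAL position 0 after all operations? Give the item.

After op 1 (swap(0, 3)): offset=0, physical=[D,B,C,A,E,F,G], logical=[D,B,C,A,E,F,G]
After op 2 (rotate(+1)): offset=1, physical=[D,B,C,A,E,F,G], logical=[B,C,A,E,F,G,D]
After op 3 (rotate(-3)): offset=5, physical=[D,B,C,A,E,F,G], logical=[F,G,D,B,C,A,E]
After op 4 (replace(0, 'n')): offset=5, physical=[D,B,C,A,E,n,G], logical=[n,G,D,B,C,A,E]
After op 5 (rotate(-1)): offset=4, physical=[D,B,C,A,E,n,G], logical=[E,n,G,D,B,C,A]
After op 6 (rotate(-2)): offset=2, physical=[D,B,C,A,E,n,G], logical=[C,A,E,n,G,D,B]
After op 7 (swap(4, 1)): offset=2, physical=[D,B,C,G,E,n,A], logical=[C,G,E,n,A,D,B]

Answer: C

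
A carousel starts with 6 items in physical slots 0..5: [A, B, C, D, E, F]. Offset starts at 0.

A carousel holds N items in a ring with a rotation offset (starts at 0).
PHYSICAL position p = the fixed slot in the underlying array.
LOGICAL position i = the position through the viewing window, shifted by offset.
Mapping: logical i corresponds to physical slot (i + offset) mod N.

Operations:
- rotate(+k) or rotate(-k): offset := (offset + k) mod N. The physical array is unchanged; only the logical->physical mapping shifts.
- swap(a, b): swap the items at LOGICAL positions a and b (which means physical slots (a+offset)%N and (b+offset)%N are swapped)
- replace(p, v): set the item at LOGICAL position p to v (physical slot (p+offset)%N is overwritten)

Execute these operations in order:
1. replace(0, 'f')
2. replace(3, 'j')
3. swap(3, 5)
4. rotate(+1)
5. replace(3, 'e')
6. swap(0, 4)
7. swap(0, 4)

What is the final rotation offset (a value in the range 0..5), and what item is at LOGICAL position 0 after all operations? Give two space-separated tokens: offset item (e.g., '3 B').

Answer: 1 B

Derivation:
After op 1 (replace(0, 'f')): offset=0, physical=[f,B,C,D,E,F], logical=[f,B,C,D,E,F]
After op 2 (replace(3, 'j')): offset=0, physical=[f,B,C,j,E,F], logical=[f,B,C,j,E,F]
After op 3 (swap(3, 5)): offset=0, physical=[f,B,C,F,E,j], logical=[f,B,C,F,E,j]
After op 4 (rotate(+1)): offset=1, physical=[f,B,C,F,E,j], logical=[B,C,F,E,j,f]
After op 5 (replace(3, 'e')): offset=1, physical=[f,B,C,F,e,j], logical=[B,C,F,e,j,f]
After op 6 (swap(0, 4)): offset=1, physical=[f,j,C,F,e,B], logical=[j,C,F,e,B,f]
After op 7 (swap(0, 4)): offset=1, physical=[f,B,C,F,e,j], logical=[B,C,F,e,j,f]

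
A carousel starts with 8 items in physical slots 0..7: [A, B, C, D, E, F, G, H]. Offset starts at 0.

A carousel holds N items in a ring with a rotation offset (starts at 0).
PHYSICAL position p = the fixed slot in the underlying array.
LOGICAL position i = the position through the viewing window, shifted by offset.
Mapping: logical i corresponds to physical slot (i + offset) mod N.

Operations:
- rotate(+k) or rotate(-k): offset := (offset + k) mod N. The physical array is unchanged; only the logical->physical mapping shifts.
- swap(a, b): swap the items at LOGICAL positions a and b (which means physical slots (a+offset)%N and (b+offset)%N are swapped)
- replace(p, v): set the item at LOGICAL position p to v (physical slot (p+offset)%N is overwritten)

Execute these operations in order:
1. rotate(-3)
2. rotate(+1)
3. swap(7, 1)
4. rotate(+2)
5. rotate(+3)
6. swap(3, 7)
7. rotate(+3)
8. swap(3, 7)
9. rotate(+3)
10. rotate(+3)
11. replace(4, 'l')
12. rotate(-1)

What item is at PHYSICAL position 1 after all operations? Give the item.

After op 1 (rotate(-3)): offset=5, physical=[A,B,C,D,E,F,G,H], logical=[F,G,H,A,B,C,D,E]
After op 2 (rotate(+1)): offset=6, physical=[A,B,C,D,E,F,G,H], logical=[G,H,A,B,C,D,E,F]
After op 3 (swap(7, 1)): offset=6, physical=[A,B,C,D,E,H,G,F], logical=[G,F,A,B,C,D,E,H]
After op 4 (rotate(+2)): offset=0, physical=[A,B,C,D,E,H,G,F], logical=[A,B,C,D,E,H,G,F]
After op 5 (rotate(+3)): offset=3, physical=[A,B,C,D,E,H,G,F], logical=[D,E,H,G,F,A,B,C]
After op 6 (swap(3, 7)): offset=3, physical=[A,B,G,D,E,H,C,F], logical=[D,E,H,C,F,A,B,G]
After op 7 (rotate(+3)): offset=6, physical=[A,B,G,D,E,H,C,F], logical=[C,F,A,B,G,D,E,H]
After op 8 (swap(3, 7)): offset=6, physical=[A,H,G,D,E,B,C,F], logical=[C,F,A,H,G,D,E,B]
After op 9 (rotate(+3)): offset=1, physical=[A,H,G,D,E,B,C,F], logical=[H,G,D,E,B,C,F,A]
After op 10 (rotate(+3)): offset=4, physical=[A,H,G,D,E,B,C,F], logical=[E,B,C,F,A,H,G,D]
After op 11 (replace(4, 'l')): offset=4, physical=[l,H,G,D,E,B,C,F], logical=[E,B,C,F,l,H,G,D]
After op 12 (rotate(-1)): offset=3, physical=[l,H,G,D,E,B,C,F], logical=[D,E,B,C,F,l,H,G]

Answer: H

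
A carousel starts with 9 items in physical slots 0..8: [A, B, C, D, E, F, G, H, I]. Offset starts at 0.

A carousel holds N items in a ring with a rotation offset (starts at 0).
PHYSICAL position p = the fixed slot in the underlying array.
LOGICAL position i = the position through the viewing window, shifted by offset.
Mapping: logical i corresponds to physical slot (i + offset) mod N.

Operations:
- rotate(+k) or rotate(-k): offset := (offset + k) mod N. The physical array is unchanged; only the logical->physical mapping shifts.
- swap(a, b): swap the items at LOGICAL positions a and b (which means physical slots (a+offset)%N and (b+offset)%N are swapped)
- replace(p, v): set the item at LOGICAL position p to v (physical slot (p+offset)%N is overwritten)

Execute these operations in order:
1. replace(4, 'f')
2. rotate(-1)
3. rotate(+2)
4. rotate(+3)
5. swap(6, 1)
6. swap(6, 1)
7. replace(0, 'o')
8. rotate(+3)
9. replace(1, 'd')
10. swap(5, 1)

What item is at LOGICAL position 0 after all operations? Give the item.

After op 1 (replace(4, 'f')): offset=0, physical=[A,B,C,D,f,F,G,H,I], logical=[A,B,C,D,f,F,G,H,I]
After op 2 (rotate(-1)): offset=8, physical=[A,B,C,D,f,F,G,H,I], logical=[I,A,B,C,D,f,F,G,H]
After op 3 (rotate(+2)): offset=1, physical=[A,B,C,D,f,F,G,H,I], logical=[B,C,D,f,F,G,H,I,A]
After op 4 (rotate(+3)): offset=4, physical=[A,B,C,D,f,F,G,H,I], logical=[f,F,G,H,I,A,B,C,D]
After op 5 (swap(6, 1)): offset=4, physical=[A,F,C,D,f,B,G,H,I], logical=[f,B,G,H,I,A,F,C,D]
After op 6 (swap(6, 1)): offset=4, physical=[A,B,C,D,f,F,G,H,I], logical=[f,F,G,H,I,A,B,C,D]
After op 7 (replace(0, 'o')): offset=4, physical=[A,B,C,D,o,F,G,H,I], logical=[o,F,G,H,I,A,B,C,D]
After op 8 (rotate(+3)): offset=7, physical=[A,B,C,D,o,F,G,H,I], logical=[H,I,A,B,C,D,o,F,G]
After op 9 (replace(1, 'd')): offset=7, physical=[A,B,C,D,o,F,G,H,d], logical=[H,d,A,B,C,D,o,F,G]
After op 10 (swap(5, 1)): offset=7, physical=[A,B,C,d,o,F,G,H,D], logical=[H,D,A,B,C,d,o,F,G]

Answer: H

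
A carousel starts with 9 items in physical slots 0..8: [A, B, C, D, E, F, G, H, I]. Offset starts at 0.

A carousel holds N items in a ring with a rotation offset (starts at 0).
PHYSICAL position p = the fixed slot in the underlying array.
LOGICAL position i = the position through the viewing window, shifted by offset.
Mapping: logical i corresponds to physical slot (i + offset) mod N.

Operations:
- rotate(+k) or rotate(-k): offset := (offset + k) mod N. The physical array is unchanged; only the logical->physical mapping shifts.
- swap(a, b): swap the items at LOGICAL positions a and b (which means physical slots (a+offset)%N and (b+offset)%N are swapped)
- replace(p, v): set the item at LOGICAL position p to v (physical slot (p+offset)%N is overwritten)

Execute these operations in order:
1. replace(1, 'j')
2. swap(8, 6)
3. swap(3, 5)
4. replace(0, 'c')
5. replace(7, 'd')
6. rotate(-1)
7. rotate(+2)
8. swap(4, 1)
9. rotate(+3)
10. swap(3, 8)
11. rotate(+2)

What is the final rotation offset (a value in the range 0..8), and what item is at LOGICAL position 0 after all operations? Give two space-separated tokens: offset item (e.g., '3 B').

After op 1 (replace(1, 'j')): offset=0, physical=[A,j,C,D,E,F,G,H,I], logical=[A,j,C,D,E,F,G,H,I]
After op 2 (swap(8, 6)): offset=0, physical=[A,j,C,D,E,F,I,H,G], logical=[A,j,C,D,E,F,I,H,G]
After op 3 (swap(3, 5)): offset=0, physical=[A,j,C,F,E,D,I,H,G], logical=[A,j,C,F,E,D,I,H,G]
After op 4 (replace(0, 'c')): offset=0, physical=[c,j,C,F,E,D,I,H,G], logical=[c,j,C,F,E,D,I,H,G]
After op 5 (replace(7, 'd')): offset=0, physical=[c,j,C,F,E,D,I,d,G], logical=[c,j,C,F,E,D,I,d,G]
After op 6 (rotate(-1)): offset=8, physical=[c,j,C,F,E,D,I,d,G], logical=[G,c,j,C,F,E,D,I,d]
After op 7 (rotate(+2)): offset=1, physical=[c,j,C,F,E,D,I,d,G], logical=[j,C,F,E,D,I,d,G,c]
After op 8 (swap(4, 1)): offset=1, physical=[c,j,D,F,E,C,I,d,G], logical=[j,D,F,E,C,I,d,G,c]
After op 9 (rotate(+3)): offset=4, physical=[c,j,D,F,E,C,I,d,G], logical=[E,C,I,d,G,c,j,D,F]
After op 10 (swap(3, 8)): offset=4, physical=[c,j,D,d,E,C,I,F,G], logical=[E,C,I,F,G,c,j,D,d]
After op 11 (rotate(+2)): offset=6, physical=[c,j,D,d,E,C,I,F,G], logical=[I,F,G,c,j,D,d,E,C]

Answer: 6 I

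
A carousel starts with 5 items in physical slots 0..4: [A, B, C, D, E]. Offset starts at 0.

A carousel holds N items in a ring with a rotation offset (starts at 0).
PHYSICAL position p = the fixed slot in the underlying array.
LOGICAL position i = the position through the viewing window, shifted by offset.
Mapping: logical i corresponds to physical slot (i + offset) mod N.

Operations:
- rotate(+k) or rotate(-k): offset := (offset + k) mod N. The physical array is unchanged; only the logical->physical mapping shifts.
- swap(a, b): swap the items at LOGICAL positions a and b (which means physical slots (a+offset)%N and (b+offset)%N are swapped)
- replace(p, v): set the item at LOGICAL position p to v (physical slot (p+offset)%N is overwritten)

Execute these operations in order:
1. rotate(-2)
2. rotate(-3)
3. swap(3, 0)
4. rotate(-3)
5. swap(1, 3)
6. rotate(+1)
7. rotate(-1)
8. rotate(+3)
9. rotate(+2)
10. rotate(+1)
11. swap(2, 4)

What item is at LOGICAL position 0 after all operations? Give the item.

Answer: D

Derivation:
After op 1 (rotate(-2)): offset=3, physical=[A,B,C,D,E], logical=[D,E,A,B,C]
After op 2 (rotate(-3)): offset=0, physical=[A,B,C,D,E], logical=[A,B,C,D,E]
After op 3 (swap(3, 0)): offset=0, physical=[D,B,C,A,E], logical=[D,B,C,A,E]
After op 4 (rotate(-3)): offset=2, physical=[D,B,C,A,E], logical=[C,A,E,D,B]
After op 5 (swap(1, 3)): offset=2, physical=[A,B,C,D,E], logical=[C,D,E,A,B]
After op 6 (rotate(+1)): offset=3, physical=[A,B,C,D,E], logical=[D,E,A,B,C]
After op 7 (rotate(-1)): offset=2, physical=[A,B,C,D,E], logical=[C,D,E,A,B]
After op 8 (rotate(+3)): offset=0, physical=[A,B,C,D,E], logical=[A,B,C,D,E]
After op 9 (rotate(+2)): offset=2, physical=[A,B,C,D,E], logical=[C,D,E,A,B]
After op 10 (rotate(+1)): offset=3, physical=[A,B,C,D,E], logical=[D,E,A,B,C]
After op 11 (swap(2, 4)): offset=3, physical=[C,B,A,D,E], logical=[D,E,C,B,A]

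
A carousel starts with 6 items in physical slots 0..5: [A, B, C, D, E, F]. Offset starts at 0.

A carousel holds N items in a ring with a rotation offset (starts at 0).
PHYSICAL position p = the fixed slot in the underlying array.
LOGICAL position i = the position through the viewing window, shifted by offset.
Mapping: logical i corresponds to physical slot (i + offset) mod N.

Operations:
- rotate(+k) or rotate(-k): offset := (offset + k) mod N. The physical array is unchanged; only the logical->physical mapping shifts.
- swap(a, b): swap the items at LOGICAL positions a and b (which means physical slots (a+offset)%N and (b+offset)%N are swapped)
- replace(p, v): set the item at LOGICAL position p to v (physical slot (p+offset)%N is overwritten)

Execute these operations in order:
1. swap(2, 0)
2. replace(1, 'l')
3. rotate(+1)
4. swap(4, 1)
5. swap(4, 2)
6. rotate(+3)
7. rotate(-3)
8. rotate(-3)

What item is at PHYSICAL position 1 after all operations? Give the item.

After op 1 (swap(2, 0)): offset=0, physical=[C,B,A,D,E,F], logical=[C,B,A,D,E,F]
After op 2 (replace(1, 'l')): offset=0, physical=[C,l,A,D,E,F], logical=[C,l,A,D,E,F]
After op 3 (rotate(+1)): offset=1, physical=[C,l,A,D,E,F], logical=[l,A,D,E,F,C]
After op 4 (swap(4, 1)): offset=1, physical=[C,l,F,D,E,A], logical=[l,F,D,E,A,C]
After op 5 (swap(4, 2)): offset=1, physical=[C,l,F,A,E,D], logical=[l,F,A,E,D,C]
After op 6 (rotate(+3)): offset=4, physical=[C,l,F,A,E,D], logical=[E,D,C,l,F,A]
After op 7 (rotate(-3)): offset=1, physical=[C,l,F,A,E,D], logical=[l,F,A,E,D,C]
After op 8 (rotate(-3)): offset=4, physical=[C,l,F,A,E,D], logical=[E,D,C,l,F,A]

Answer: l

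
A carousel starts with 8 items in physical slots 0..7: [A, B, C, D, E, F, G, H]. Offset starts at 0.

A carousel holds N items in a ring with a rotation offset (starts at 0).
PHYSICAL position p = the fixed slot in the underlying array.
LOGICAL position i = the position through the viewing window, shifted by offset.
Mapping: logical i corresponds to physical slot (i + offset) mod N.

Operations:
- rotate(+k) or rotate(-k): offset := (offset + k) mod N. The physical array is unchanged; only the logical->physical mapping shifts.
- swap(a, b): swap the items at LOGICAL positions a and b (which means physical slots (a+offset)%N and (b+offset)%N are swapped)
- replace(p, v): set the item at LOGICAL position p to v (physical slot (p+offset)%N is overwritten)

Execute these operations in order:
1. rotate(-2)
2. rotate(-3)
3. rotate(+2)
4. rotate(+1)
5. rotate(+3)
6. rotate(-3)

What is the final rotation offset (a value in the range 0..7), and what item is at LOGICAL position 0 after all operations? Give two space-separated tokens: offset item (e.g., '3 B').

After op 1 (rotate(-2)): offset=6, physical=[A,B,C,D,E,F,G,H], logical=[G,H,A,B,C,D,E,F]
After op 2 (rotate(-3)): offset=3, physical=[A,B,C,D,E,F,G,H], logical=[D,E,F,G,H,A,B,C]
After op 3 (rotate(+2)): offset=5, physical=[A,B,C,D,E,F,G,H], logical=[F,G,H,A,B,C,D,E]
After op 4 (rotate(+1)): offset=6, physical=[A,B,C,D,E,F,G,H], logical=[G,H,A,B,C,D,E,F]
After op 5 (rotate(+3)): offset=1, physical=[A,B,C,D,E,F,G,H], logical=[B,C,D,E,F,G,H,A]
After op 6 (rotate(-3)): offset=6, physical=[A,B,C,D,E,F,G,H], logical=[G,H,A,B,C,D,E,F]

Answer: 6 G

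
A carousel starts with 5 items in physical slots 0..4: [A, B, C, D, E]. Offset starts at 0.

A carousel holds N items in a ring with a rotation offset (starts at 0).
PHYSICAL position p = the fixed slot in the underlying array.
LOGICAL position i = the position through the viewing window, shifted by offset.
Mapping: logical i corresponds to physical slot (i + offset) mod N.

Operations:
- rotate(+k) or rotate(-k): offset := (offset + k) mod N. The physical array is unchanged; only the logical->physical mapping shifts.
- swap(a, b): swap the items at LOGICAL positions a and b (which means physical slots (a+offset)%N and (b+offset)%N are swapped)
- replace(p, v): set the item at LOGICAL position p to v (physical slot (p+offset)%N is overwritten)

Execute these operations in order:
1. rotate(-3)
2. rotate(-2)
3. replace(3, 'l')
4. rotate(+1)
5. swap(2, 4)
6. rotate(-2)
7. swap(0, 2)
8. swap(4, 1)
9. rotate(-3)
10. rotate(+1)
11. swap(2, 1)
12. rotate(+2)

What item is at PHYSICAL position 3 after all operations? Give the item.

Answer: B

Derivation:
After op 1 (rotate(-3)): offset=2, physical=[A,B,C,D,E], logical=[C,D,E,A,B]
After op 2 (rotate(-2)): offset=0, physical=[A,B,C,D,E], logical=[A,B,C,D,E]
After op 3 (replace(3, 'l')): offset=0, physical=[A,B,C,l,E], logical=[A,B,C,l,E]
After op 4 (rotate(+1)): offset=1, physical=[A,B,C,l,E], logical=[B,C,l,E,A]
After op 5 (swap(2, 4)): offset=1, physical=[l,B,C,A,E], logical=[B,C,A,E,l]
After op 6 (rotate(-2)): offset=4, physical=[l,B,C,A,E], logical=[E,l,B,C,A]
After op 7 (swap(0, 2)): offset=4, physical=[l,E,C,A,B], logical=[B,l,E,C,A]
After op 8 (swap(4, 1)): offset=4, physical=[A,E,C,l,B], logical=[B,A,E,C,l]
After op 9 (rotate(-3)): offset=1, physical=[A,E,C,l,B], logical=[E,C,l,B,A]
After op 10 (rotate(+1)): offset=2, physical=[A,E,C,l,B], logical=[C,l,B,A,E]
After op 11 (swap(2, 1)): offset=2, physical=[A,E,C,B,l], logical=[C,B,l,A,E]
After op 12 (rotate(+2)): offset=4, physical=[A,E,C,B,l], logical=[l,A,E,C,B]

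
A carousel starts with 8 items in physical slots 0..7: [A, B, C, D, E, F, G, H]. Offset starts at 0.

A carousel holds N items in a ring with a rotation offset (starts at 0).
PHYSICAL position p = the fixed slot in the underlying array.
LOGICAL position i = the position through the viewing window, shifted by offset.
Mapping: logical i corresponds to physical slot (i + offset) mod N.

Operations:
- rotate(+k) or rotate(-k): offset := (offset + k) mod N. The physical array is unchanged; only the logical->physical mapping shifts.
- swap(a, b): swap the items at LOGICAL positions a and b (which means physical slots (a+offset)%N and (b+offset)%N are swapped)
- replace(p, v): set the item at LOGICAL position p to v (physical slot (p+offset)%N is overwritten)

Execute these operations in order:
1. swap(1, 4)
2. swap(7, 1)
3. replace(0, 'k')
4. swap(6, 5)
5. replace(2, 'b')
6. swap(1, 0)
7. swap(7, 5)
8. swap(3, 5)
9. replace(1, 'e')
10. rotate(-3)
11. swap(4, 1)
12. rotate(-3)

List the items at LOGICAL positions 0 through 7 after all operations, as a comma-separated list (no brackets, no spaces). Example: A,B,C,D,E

Answer: b,E,B,D,e,G,H,F

Derivation:
After op 1 (swap(1, 4)): offset=0, physical=[A,E,C,D,B,F,G,H], logical=[A,E,C,D,B,F,G,H]
After op 2 (swap(7, 1)): offset=0, physical=[A,H,C,D,B,F,G,E], logical=[A,H,C,D,B,F,G,E]
After op 3 (replace(0, 'k')): offset=0, physical=[k,H,C,D,B,F,G,E], logical=[k,H,C,D,B,F,G,E]
After op 4 (swap(6, 5)): offset=0, physical=[k,H,C,D,B,G,F,E], logical=[k,H,C,D,B,G,F,E]
After op 5 (replace(2, 'b')): offset=0, physical=[k,H,b,D,B,G,F,E], logical=[k,H,b,D,B,G,F,E]
After op 6 (swap(1, 0)): offset=0, physical=[H,k,b,D,B,G,F,E], logical=[H,k,b,D,B,G,F,E]
After op 7 (swap(7, 5)): offset=0, physical=[H,k,b,D,B,E,F,G], logical=[H,k,b,D,B,E,F,G]
After op 8 (swap(3, 5)): offset=0, physical=[H,k,b,E,B,D,F,G], logical=[H,k,b,E,B,D,F,G]
After op 9 (replace(1, 'e')): offset=0, physical=[H,e,b,E,B,D,F,G], logical=[H,e,b,E,B,D,F,G]
After op 10 (rotate(-3)): offset=5, physical=[H,e,b,E,B,D,F,G], logical=[D,F,G,H,e,b,E,B]
After op 11 (swap(4, 1)): offset=5, physical=[H,F,b,E,B,D,e,G], logical=[D,e,G,H,F,b,E,B]
After op 12 (rotate(-3)): offset=2, physical=[H,F,b,E,B,D,e,G], logical=[b,E,B,D,e,G,H,F]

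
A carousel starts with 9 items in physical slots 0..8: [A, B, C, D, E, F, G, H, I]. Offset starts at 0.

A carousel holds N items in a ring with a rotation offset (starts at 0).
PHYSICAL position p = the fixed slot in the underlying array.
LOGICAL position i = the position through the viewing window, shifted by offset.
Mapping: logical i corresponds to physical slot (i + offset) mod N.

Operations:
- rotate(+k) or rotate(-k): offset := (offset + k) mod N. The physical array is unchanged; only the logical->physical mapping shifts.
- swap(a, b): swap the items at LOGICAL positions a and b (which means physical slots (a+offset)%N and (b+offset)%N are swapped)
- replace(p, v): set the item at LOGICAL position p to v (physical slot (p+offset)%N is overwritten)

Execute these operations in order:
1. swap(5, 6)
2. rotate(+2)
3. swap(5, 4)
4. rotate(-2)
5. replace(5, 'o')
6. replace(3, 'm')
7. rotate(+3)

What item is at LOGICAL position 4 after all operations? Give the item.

After op 1 (swap(5, 6)): offset=0, physical=[A,B,C,D,E,G,F,H,I], logical=[A,B,C,D,E,G,F,H,I]
After op 2 (rotate(+2)): offset=2, physical=[A,B,C,D,E,G,F,H,I], logical=[C,D,E,G,F,H,I,A,B]
After op 3 (swap(5, 4)): offset=2, physical=[A,B,C,D,E,G,H,F,I], logical=[C,D,E,G,H,F,I,A,B]
After op 4 (rotate(-2)): offset=0, physical=[A,B,C,D,E,G,H,F,I], logical=[A,B,C,D,E,G,H,F,I]
After op 5 (replace(5, 'o')): offset=0, physical=[A,B,C,D,E,o,H,F,I], logical=[A,B,C,D,E,o,H,F,I]
After op 6 (replace(3, 'm')): offset=0, physical=[A,B,C,m,E,o,H,F,I], logical=[A,B,C,m,E,o,H,F,I]
After op 7 (rotate(+3)): offset=3, physical=[A,B,C,m,E,o,H,F,I], logical=[m,E,o,H,F,I,A,B,C]

Answer: F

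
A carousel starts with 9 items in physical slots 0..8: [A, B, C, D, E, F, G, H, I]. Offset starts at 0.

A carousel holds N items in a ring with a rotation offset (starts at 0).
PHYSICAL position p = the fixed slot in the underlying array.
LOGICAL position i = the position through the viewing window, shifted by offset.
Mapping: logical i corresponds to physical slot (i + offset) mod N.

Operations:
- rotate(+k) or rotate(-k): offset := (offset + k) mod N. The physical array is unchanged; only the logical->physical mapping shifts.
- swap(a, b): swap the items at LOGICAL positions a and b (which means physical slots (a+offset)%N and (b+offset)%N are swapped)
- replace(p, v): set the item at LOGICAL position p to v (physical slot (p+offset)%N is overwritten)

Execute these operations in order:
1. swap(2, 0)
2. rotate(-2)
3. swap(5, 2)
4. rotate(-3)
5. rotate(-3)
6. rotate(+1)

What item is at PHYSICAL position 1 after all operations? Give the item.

Answer: B

Derivation:
After op 1 (swap(2, 0)): offset=0, physical=[C,B,A,D,E,F,G,H,I], logical=[C,B,A,D,E,F,G,H,I]
After op 2 (rotate(-2)): offset=7, physical=[C,B,A,D,E,F,G,H,I], logical=[H,I,C,B,A,D,E,F,G]
After op 3 (swap(5, 2)): offset=7, physical=[D,B,A,C,E,F,G,H,I], logical=[H,I,D,B,A,C,E,F,G]
After op 4 (rotate(-3)): offset=4, physical=[D,B,A,C,E,F,G,H,I], logical=[E,F,G,H,I,D,B,A,C]
After op 5 (rotate(-3)): offset=1, physical=[D,B,A,C,E,F,G,H,I], logical=[B,A,C,E,F,G,H,I,D]
After op 6 (rotate(+1)): offset=2, physical=[D,B,A,C,E,F,G,H,I], logical=[A,C,E,F,G,H,I,D,B]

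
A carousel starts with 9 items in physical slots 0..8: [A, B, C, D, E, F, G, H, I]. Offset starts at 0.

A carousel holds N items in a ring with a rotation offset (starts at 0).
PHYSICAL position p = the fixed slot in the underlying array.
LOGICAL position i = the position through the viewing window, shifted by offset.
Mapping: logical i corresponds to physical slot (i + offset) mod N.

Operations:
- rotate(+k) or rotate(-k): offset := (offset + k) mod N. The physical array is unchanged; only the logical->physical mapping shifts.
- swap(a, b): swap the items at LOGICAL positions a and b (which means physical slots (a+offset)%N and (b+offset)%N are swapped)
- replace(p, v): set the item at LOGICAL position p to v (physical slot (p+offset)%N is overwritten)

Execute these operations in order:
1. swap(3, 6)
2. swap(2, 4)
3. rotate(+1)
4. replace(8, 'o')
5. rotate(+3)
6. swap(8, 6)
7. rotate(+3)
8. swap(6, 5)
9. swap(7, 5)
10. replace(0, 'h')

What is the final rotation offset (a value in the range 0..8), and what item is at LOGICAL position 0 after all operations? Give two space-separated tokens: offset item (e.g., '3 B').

After op 1 (swap(3, 6)): offset=0, physical=[A,B,C,G,E,F,D,H,I], logical=[A,B,C,G,E,F,D,H,I]
After op 2 (swap(2, 4)): offset=0, physical=[A,B,E,G,C,F,D,H,I], logical=[A,B,E,G,C,F,D,H,I]
After op 3 (rotate(+1)): offset=1, physical=[A,B,E,G,C,F,D,H,I], logical=[B,E,G,C,F,D,H,I,A]
After op 4 (replace(8, 'o')): offset=1, physical=[o,B,E,G,C,F,D,H,I], logical=[B,E,G,C,F,D,H,I,o]
After op 5 (rotate(+3)): offset=4, physical=[o,B,E,G,C,F,D,H,I], logical=[C,F,D,H,I,o,B,E,G]
After op 6 (swap(8, 6)): offset=4, physical=[o,G,E,B,C,F,D,H,I], logical=[C,F,D,H,I,o,G,E,B]
After op 7 (rotate(+3)): offset=7, physical=[o,G,E,B,C,F,D,H,I], logical=[H,I,o,G,E,B,C,F,D]
After op 8 (swap(6, 5)): offset=7, physical=[o,G,E,C,B,F,D,H,I], logical=[H,I,o,G,E,C,B,F,D]
After op 9 (swap(7, 5)): offset=7, physical=[o,G,E,F,B,C,D,H,I], logical=[H,I,o,G,E,F,B,C,D]
After op 10 (replace(0, 'h')): offset=7, physical=[o,G,E,F,B,C,D,h,I], logical=[h,I,o,G,E,F,B,C,D]

Answer: 7 h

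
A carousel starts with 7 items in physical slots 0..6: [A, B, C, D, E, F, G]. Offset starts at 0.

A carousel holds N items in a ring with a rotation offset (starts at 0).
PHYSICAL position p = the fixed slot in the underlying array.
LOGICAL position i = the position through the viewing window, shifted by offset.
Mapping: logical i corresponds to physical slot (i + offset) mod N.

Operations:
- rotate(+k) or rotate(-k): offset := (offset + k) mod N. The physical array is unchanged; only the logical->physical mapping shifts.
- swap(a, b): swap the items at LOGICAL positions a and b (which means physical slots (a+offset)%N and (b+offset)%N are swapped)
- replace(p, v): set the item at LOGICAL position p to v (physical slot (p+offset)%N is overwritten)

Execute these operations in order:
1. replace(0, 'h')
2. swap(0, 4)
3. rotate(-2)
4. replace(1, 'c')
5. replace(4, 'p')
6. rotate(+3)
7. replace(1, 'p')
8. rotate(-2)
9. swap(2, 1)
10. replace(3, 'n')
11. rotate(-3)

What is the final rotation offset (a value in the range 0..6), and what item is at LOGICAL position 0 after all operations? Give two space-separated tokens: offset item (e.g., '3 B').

Answer: 3 D

Derivation:
After op 1 (replace(0, 'h')): offset=0, physical=[h,B,C,D,E,F,G], logical=[h,B,C,D,E,F,G]
After op 2 (swap(0, 4)): offset=0, physical=[E,B,C,D,h,F,G], logical=[E,B,C,D,h,F,G]
After op 3 (rotate(-2)): offset=5, physical=[E,B,C,D,h,F,G], logical=[F,G,E,B,C,D,h]
After op 4 (replace(1, 'c')): offset=5, physical=[E,B,C,D,h,F,c], logical=[F,c,E,B,C,D,h]
After op 5 (replace(4, 'p')): offset=5, physical=[E,B,p,D,h,F,c], logical=[F,c,E,B,p,D,h]
After op 6 (rotate(+3)): offset=1, physical=[E,B,p,D,h,F,c], logical=[B,p,D,h,F,c,E]
After op 7 (replace(1, 'p')): offset=1, physical=[E,B,p,D,h,F,c], logical=[B,p,D,h,F,c,E]
After op 8 (rotate(-2)): offset=6, physical=[E,B,p,D,h,F,c], logical=[c,E,B,p,D,h,F]
After op 9 (swap(2, 1)): offset=6, physical=[B,E,p,D,h,F,c], logical=[c,B,E,p,D,h,F]
After op 10 (replace(3, 'n')): offset=6, physical=[B,E,n,D,h,F,c], logical=[c,B,E,n,D,h,F]
After op 11 (rotate(-3)): offset=3, physical=[B,E,n,D,h,F,c], logical=[D,h,F,c,B,E,n]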